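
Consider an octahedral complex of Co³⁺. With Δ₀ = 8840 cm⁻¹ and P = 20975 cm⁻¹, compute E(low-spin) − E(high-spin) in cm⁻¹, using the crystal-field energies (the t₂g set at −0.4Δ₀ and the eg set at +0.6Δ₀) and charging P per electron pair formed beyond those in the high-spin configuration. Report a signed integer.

Co sits in group 9; removing 3 electrons leaves Co³⁺ with 9 − 3 = 6 d electrons.
High-spin d⁶ fills as t₂g⁴ eg² with CFSE 4(−0.4) + 2(+0.6) = -0.4Δ₀ = -3536 cm⁻¹.
For low-spin the configuration is t₂g⁶ eg⁰: orbital energy -2.4 × 8840 = -21216 cm⁻¹, and 2 additional pairs relative to high-spin add 41950 cm⁻¹, giving 20734 cm⁻¹.
E(LS) − E(HS) = 20734 − (-3536) = 24270 cm⁻¹.

24270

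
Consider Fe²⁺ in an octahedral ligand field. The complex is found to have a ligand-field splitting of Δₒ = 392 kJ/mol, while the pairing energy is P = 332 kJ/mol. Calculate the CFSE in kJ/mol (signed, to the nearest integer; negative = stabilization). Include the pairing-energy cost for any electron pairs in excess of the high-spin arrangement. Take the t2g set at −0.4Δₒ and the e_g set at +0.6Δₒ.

-277

Fe²⁺: group 8, so d-count = 8 − 2 = 6.
Here Δₒ > P (392 > 332), so the low-spin state is favoured.
Configuration: t2g^6 e_g^0.
Orbital CFSE = -2.4Δₒ = -2.4 × 392 = -941 kJ/mol.
Excess pairs vs high-spin: 3 − 1 = 2; pairing cost = +664 kJ/mol.
Net CFSE = -941 + 664 = -277 kJ/mol.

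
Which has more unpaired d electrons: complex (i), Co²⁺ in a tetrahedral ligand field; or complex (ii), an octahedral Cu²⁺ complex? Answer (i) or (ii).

(i): Co²⁺: group 9, so d-count = 9 − 2 = 7; With tetrahedral geometry the complex is necessarily high-spin; e^4 t2^3 → 3 unpaired.
(ii): Group 11 minus oxidation state +2 gives a d⁹ configuration for Cu²⁺; t₂g⁶ eg³ → 1 unpaired.
So (i) has more unpaired electrons.

(i)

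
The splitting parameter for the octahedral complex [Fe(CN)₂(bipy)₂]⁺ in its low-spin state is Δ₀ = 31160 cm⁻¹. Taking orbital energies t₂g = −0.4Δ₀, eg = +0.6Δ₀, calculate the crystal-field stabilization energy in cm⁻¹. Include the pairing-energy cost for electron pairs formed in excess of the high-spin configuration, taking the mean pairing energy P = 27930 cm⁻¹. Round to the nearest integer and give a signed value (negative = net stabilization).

Ligand charges: 2×(-1) from CN⁻ and 2×(+0) from bipy sum to -2; with overall charge +1, Fe is +3.
Group 8 minus oxidation state +3 gives a d⁵ configuration for Fe³⁺.
Electron filling gives t₂g⁵ eg⁰.
CFSE(orbital) = 5×(-0.4Δ₀) + 0×(0.6Δ₀) = -2.0Δ₀; with Δ₀ = 31160 cm⁻¹ that is -62320 cm⁻¹.
High-spin d⁵ would be t₂g³ eg² with 0 pairs; low-spin has 2, so 2 excess pairs cost +2P = +55860 cm⁻¹.
Combining: -62320 + 55860 = -6460 cm⁻¹.

-6460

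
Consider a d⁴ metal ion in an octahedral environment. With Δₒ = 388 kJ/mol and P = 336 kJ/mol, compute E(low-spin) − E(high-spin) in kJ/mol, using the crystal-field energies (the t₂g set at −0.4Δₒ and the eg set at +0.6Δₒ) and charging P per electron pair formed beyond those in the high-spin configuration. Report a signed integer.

-52

In the high-spin limit (t₂g³ eg¹) the orbital term is -0.6Δₒ = -233 kJ/mol, with no excess pairing.
Low-spin: t₂g⁴ eg⁰, orbital CFSE = -1.6Δₒ = -621 kJ/mol; plus 1 excess pair × P = +336 kJ/mol; total -285 kJ/mol.
Thus E(LS) − E(HS) = -52 kJ/mol.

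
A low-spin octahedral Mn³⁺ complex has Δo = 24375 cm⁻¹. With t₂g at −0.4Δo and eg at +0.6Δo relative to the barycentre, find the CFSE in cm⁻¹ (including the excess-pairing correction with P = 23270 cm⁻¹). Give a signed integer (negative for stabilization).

Mn³⁺: group 7, so d-count = 7 − 3 = 4.
Electron filling gives t₂g⁴ eg⁰.
CFSE(orbital) = 4×(-0.4Δo) + 0×(0.6Δo) = -1.6Δo; with Δo = 24375 cm⁻¹ that is -39000 cm⁻¹.
Pairing penalty: 1 pair vs 0 in the high-spin reference → 1 extra × P = 23270 cm⁻¹.
Overall CFSE = -39000 + 23270 = -15730 cm⁻¹.

-15730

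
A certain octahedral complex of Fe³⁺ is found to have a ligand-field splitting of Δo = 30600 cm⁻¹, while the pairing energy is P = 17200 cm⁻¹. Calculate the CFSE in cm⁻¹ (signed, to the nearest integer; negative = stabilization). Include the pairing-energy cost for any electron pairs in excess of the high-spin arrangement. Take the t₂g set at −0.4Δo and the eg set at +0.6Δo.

-26800

Fe³⁺: group 8, so d-count = 8 − 3 = 5.
Δo > P, so pairing is preferred: the ground state is low-spin.
That gives t₂g⁵ eg⁰.
Orbital CFSE = -2.0Δo = -2.0 × 30600 = -61200 cm⁻¹.
Excess pairs vs high-spin: 2 − 0 = 2; pairing cost = +34400 cm⁻¹.
Net CFSE = -61200 + 34400 = -26800 cm⁻¹.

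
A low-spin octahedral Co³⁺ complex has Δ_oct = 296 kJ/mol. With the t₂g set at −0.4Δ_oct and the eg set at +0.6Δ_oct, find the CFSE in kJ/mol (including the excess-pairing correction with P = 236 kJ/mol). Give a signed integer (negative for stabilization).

Co³⁺: group 9, so d-count = 9 − 3 = 6.
The d⁶ electrons fill as t₂g⁶ eg⁰.
CFSE(orbital) = 6×(-0.4Δ_oct) + 0×(0.6Δ_oct) = -2.4Δ_oct; with Δ_oct = 296 kJ/mol that is -710 kJ/mol.
Pairing penalty: 3 pairs vs 1 in the high-spin reference → 2 extra × P = 472 kJ/mol.
Combining: -710 + 472 = -238 kJ/mol.

-238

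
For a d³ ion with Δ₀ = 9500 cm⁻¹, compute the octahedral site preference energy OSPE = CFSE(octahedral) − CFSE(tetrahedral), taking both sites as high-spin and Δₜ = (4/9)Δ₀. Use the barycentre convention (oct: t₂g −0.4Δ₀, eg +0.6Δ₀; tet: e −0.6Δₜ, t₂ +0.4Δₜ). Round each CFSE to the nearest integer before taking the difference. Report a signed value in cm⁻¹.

Octahedral (high-spin): t₂g³ eg⁰, CFSE = 3(−0.4) + 0(+0.6) = -1.2Δ₀ = -1.2 × 9500 = -11400 cm⁻¹.
Tetrahedral e² t₂¹ gives -0.8Δₜ = -0.8 × (4/9) × 9500 = -3378 cm⁻¹.
OSPE = -11400 − (-3378) = -8022 cm⁻¹.

-8022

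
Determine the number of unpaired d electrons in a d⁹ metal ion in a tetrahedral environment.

Tetrahedral splitting is small, so the complex is high-spin.
Configuration: e⁴ t₂⁵, giving 1 unpaired electron.

1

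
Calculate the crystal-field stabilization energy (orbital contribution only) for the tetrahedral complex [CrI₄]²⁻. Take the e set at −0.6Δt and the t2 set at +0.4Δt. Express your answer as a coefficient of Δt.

-0.4 Δt

Each I⁻ contributes -1; 4 × (-1) = -4. With overall charge -2, Cr is in the +2 oxidation state.
Cr is in group 6, so Cr²⁺ is d⁴ (6 − 2 = 4).
Tetrahedral fields are weak (Δₜ ≈ 4/9 Δₒ), so electrons fill high-spin.
Configuration: e^2 t2^2.
CFSE = 2(-0.6Δt) + 2(0.4Δt) = -1.2Δt + 0.8Δt = -0.4Δt.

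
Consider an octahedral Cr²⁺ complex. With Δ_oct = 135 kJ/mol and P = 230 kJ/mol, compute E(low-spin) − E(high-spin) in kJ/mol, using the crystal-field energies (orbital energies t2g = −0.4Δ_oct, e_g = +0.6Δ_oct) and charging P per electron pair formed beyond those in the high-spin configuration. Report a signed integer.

Cr is in group 6, so Cr²⁺ is d⁴ (6 − 2 = 4).
High-spin d⁴ fills as t2g^3 e_g^1 with CFSE 3(−0.4) + 1(+0.6) = -0.6Δ_oct = -81 kJ/mol.
Low-spin: t2g^4 e_g^0, orbital CFSE = -1.6Δ_oct = -216 kJ/mol; plus 1 excess pair × P = +230 kJ/mol; total 14 kJ/mol.
E(LS) − E(HS) = 14 − (-81) = 95 kJ/mol.

95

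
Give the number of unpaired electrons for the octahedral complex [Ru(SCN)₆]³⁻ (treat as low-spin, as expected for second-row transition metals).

1

Each SCN⁻ contributes -1; 6 × (-1) = -6. With overall charge -3, Ru is in the +3 oxidation state.
Ru³⁺: group 8, so d-count = 8 − 3 = 5.
Configuration: t₂g⁵ eg⁰, giving 1 unpaired electron.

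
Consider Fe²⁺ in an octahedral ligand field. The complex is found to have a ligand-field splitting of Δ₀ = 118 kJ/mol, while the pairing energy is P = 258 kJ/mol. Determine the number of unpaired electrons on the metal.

Fe is in group 8, so Fe²⁺ is d⁶ (8 − 2 = 6).
Since Δ₀ = 118 kJ/mol < P = 258 kJ/mol, the complex adopts the high-spin configuration.
Filling d⁶ accordingly: t2g^4 e_g^2.
Unpaired electrons: 4.

4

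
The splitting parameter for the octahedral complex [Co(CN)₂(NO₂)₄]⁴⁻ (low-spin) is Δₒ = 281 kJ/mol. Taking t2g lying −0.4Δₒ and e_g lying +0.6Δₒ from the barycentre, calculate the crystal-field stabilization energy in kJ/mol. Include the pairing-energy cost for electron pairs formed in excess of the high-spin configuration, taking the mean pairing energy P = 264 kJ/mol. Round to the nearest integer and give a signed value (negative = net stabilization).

-242

Ligand charges: 2×(-1) from CN⁻ and 4×(-1) from NO₂⁻ sum to -6; with overall charge -4, Co is +2.
Co sits in group 9; removing 2 electrons leaves Co²⁺ with 9 − 2 = 7 d electrons.
Electron filling gives t2g^6 e_g^1.
CFSE(orbital) = 6×(-0.4Δₒ) + 1×(0.6Δₒ) = -1.8Δₒ; with Δₒ = 281 kJ/mol that is -506 kJ/mol.
Pairing penalty: 3 pairs vs 2 in the high-spin reference → 1 extra × P = 264 kJ/mol.
Net CFSE = -506 + 264 = -242 kJ/mol.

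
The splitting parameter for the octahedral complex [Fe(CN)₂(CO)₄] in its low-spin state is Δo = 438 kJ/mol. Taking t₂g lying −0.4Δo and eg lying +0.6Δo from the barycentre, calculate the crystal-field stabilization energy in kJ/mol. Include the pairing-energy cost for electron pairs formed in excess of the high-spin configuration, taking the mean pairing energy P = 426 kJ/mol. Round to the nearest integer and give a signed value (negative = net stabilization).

Ligand charges: 2×(-1) from CN⁻ and 4×(+0) from CO sum to -2; with overall charge +0, Fe is +2.
Fe²⁺: group 8, so d-count = 8 − 2 = 6.
Electron filling gives t₂g⁶ eg⁰.
Orbital CFSE = 6(-0.4) + 0(0.6) = -2.4Δo = -2.4 × 438 = -1051 kJ/mol.
Pairing penalty: 3 pairs vs 1 in the high-spin reference → 2 extra × P = 852 kJ/mol.
Overall CFSE = -1051 + 852 = -199 kJ/mol.

-199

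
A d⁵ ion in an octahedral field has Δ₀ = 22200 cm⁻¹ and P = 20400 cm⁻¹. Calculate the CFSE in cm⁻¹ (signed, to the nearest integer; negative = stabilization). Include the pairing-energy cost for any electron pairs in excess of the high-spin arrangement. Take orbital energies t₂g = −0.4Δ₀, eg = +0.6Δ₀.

-3600

With Δ₀ > P the complex is low-spin.
Configuration: t₂g⁵ eg⁰.
Orbital CFSE = -2.0Δ₀ = -2.0 × 22200 = -44400 cm⁻¹.
Excess pairs vs high-spin: 2 − 0 = 2; pairing cost = +40800 cm⁻¹.
Net CFSE = -44400 + 40800 = -3600 cm⁻¹.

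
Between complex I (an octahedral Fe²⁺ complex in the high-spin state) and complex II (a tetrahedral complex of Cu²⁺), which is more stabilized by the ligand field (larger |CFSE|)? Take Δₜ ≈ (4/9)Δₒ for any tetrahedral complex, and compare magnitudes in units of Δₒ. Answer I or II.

I

I: Fe sits in group 8; removing 2 electrons leaves Fe²⁺ with 8 − 2 = 6 d electrons; t₂g⁴ eg², CFSE = -0.4Δₒ.
II: Cu²⁺: group 11, so d-count = 11 − 2 = 9; Tetrahedral splitting is small, so the complex is high-spin; e⁴ t₂⁵, CFSE = -0.4Δₜ ≈ -0.18Δₒ.
So I has the larger |CFSE|.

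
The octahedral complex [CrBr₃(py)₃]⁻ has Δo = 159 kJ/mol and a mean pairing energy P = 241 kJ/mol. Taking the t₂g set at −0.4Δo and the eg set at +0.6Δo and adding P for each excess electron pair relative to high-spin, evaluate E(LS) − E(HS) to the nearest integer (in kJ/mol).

Ligand charges: 3×(-1) from Br⁻ and 3×(+0) from py sum to -3; with overall charge -1, Cr is +2.
Cr is in group 6, so Cr²⁺ is d⁴ (6 − 2 = 4).
High-spin: t₂g³ eg¹, CFSE = -0.6Δo = -95 kJ/mol.
Low-spin: t₂g⁴ eg⁰, orbital CFSE = -1.6Δo = -254 kJ/mol; plus 1 excess pair × P = +241 kJ/mol; total -13 kJ/mol.
Thus E(LS) − E(HS) = 82 kJ/mol.

82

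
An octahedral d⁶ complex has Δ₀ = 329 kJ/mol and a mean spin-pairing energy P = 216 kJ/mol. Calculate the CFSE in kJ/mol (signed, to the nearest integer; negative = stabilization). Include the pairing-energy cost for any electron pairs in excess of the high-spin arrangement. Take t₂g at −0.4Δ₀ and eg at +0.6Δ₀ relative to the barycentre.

-358

With Δ₀ > P the complex is low-spin.
Filling d⁶ accordingly: t₂g⁶ eg⁰.
Orbital CFSE = -2.4Δ₀ = -2.4 × 329 = -790 kJ/mol.
Excess pairs vs high-spin: 3 − 1 = 2; pairing cost = +432 kJ/mol.
Net CFSE = -790 + 432 = -358 kJ/mol.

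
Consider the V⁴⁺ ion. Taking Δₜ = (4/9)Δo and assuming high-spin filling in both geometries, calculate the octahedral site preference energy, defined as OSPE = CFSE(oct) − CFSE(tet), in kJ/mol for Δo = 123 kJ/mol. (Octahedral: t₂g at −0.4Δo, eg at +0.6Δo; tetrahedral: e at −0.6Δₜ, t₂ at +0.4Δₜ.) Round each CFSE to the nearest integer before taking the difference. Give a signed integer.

V⁴⁺: group 5, so d-count = 5 − 4 = 1.
In an octahedral site d¹ (HS) is t₂g¹ eg⁰, giving CFSE(oct) = -0.4Δo = -49 kJ/mol.
In a tetrahedral site the filling is e¹ t₂⁰: CFSE(tet) = -0.6Δₜ = -0.6 × (4/9)(123) = -33 kJ/mol.
Subtracting, OSPE = -49 − (-33) = -16 kJ/mol.

-16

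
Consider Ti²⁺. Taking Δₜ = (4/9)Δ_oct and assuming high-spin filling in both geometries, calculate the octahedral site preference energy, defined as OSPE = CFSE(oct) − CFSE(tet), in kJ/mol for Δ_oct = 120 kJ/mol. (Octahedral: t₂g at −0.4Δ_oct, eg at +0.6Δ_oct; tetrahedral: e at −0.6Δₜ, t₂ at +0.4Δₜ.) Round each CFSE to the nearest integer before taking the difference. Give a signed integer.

Ti is in group 4, so Ti²⁺ is d² (4 − 2 = 2).
In an octahedral site d² (HS) is t2g^2 e_g^0, giving CFSE(oct) = -0.8Δ_oct = -96 kJ/mol.
In a tetrahedral site the filling is e^2 t2^0: CFSE(tet) = -1.2Δₜ = -1.2 × (4/9)(120) = -64 kJ/mol.
OSPE = CFSE(oct) − CFSE(tet) = -96 − (-64) = -32 kJ/mol.

-32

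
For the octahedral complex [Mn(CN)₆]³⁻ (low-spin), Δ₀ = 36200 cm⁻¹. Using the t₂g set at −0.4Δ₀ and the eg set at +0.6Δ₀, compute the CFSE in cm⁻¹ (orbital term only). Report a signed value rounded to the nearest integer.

Each CN⁻ contributes -1; 6 × (-1) = -6. With overall charge -3, Mn is in the +3 oxidation state.
Group 7 minus oxidation state +3 gives a d⁴ configuration for Mn³⁺.
Electron filling gives t₂g⁴ eg⁰.
The orbital stabilization is -1.6Δ₀ = -1.6 × 36200 = -57920 cm⁻¹.

-57920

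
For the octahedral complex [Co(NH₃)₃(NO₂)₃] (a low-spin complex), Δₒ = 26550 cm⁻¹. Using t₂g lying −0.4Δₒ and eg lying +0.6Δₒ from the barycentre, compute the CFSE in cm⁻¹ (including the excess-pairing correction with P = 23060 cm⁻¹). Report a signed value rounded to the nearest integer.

-17600

Ligand charges: 3×(+0) from NH₃ and 3×(-1) from NO₂⁻ sum to -3; with overall charge +0, Co is +3.
Co is in group 9, so Co³⁺ is d⁶ (9 − 3 = 6).
The d⁶ electrons fill as t₂g⁶ eg⁰.
The orbital stabilization is -2.4Δₒ = -2.4 × 26550 = -63720 cm⁻¹.
Pairing penalty: 3 pairs vs 1 in the high-spin reference → 2 extra × P = 46120 cm⁻¹.
Overall CFSE = -63720 + 46120 = -17600 cm⁻¹.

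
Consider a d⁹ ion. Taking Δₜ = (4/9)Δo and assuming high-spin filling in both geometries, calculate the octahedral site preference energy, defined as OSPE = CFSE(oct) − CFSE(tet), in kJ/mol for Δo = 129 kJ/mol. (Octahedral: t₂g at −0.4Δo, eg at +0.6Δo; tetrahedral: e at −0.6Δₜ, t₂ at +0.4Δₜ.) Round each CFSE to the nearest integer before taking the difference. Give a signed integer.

In an octahedral site d⁹ (HS) is t₂g⁶ eg³, giving CFSE(oct) = -0.6Δo = -77 kJ/mol.
Tetrahedral: e⁴ t₂⁵, CFSE = 4(−0.6) + 5(+0.4) = -0.4Δₜ = -0.4 × (4/9) × 129 = -23 kJ/mol.
Subtracting, OSPE = -77 − (-23) = -54 kJ/mol.

-54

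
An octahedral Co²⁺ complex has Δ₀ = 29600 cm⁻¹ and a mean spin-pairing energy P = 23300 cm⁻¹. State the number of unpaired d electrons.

1

Co is in group 9, so Co²⁺ is d⁷ (9 − 2 = 7).
Δ₀ > P, so pairing is preferred: the ground state is low-spin.
Configuration: t2g^6 e_g^1.
Unpaired electrons: 1.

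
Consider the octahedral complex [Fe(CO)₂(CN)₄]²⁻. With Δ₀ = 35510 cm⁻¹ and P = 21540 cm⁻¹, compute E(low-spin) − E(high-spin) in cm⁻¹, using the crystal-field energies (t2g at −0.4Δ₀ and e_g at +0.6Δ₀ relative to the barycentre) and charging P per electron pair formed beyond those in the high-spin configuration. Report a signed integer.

Ligand charges: 2×(+0) from CO and 4×(-1) from CN⁻ sum to -4; with overall charge -2, Fe is +2.
Group 8 minus oxidation state +2 gives a d⁶ configuration for Fe²⁺.
High-spin: t2g^4 e_g^2, CFSE = -0.4Δ₀ = -14204 cm⁻¹.
Low-spin t2g^6 e_g^0 gives -2.4Δ₀ = -85224 cm⁻¹, but forming 2 extra pairs costs 2P = 43080 cm⁻¹, so E(LS) = -85224 + 43080 = -42144 cm⁻¹.
The difference is -42144 − (-14204) = -27940 cm⁻¹, so low-spin lies lower.

-27940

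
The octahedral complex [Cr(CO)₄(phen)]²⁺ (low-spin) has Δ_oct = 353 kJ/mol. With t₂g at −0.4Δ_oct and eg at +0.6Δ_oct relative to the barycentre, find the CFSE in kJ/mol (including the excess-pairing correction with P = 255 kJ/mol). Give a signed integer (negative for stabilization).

-310

Ligand charges: 4×(+0) from CO and 1×(+0) from phen sum to +0; with overall charge +2, Cr is +2.
Cr²⁺: group 6, so d-count = 6 − 2 = 4.
The d⁴ electrons fill as t₂g⁴ eg⁰.
Orbital CFSE = 4(-0.4) + 0(0.6) = -1.6Δ_oct = -1.6 × 353 = -565 kJ/mol.
Relative to high-spin t₂g³ eg¹ (0 paired), the low-spin configuration has 1 additional pair, contributing +1 × 255 = +255 kJ/mol.
Combining: -565 + 255 = -310 kJ/mol.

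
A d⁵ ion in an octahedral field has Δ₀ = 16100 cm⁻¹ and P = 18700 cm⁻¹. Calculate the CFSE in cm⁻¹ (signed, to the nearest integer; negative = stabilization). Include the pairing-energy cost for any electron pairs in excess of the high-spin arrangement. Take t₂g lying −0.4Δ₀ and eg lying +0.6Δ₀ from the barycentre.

Δ₀ < P, so pairing is avoided: the ground state is high-spin.
Filling d⁵ accordingly: t₂g³ eg².
Orbital CFSE = 0.0Δ₀ = 0.0 × 16100 = 0 cm⁻¹.
High-spin has no excess pairs, so no pairing correction applies.

0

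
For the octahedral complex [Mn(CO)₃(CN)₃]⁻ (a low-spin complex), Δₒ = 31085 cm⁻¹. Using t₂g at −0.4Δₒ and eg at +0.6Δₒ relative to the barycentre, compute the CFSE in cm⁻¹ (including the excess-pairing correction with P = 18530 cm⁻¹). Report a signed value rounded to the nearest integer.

Ligand charges: 3×(+0) from CO and 3×(-1) from CN⁻ sum to -3; with overall charge -1, Mn is +2.
Mn²⁺: group 7, so d-count = 7 − 2 = 5.
Electron filling gives t₂g⁵ eg⁰.
CFSE(orbital) = 5×(-0.4Δₒ) + 0×(0.6Δₒ) = -2.0Δₒ; with Δₒ = 31085 cm⁻¹ that is -62170 cm⁻¹.
Pairing penalty: 2 pairs vs 0 in the high-spin reference → 2 extra × P = 37060 cm⁻¹.
Overall CFSE = -62170 + 37060 = -25110 cm⁻¹.

-25110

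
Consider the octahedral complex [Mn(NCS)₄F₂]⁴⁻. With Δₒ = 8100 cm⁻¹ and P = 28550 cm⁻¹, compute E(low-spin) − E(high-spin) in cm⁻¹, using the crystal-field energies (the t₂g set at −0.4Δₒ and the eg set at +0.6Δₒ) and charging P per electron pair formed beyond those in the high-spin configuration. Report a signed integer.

40900

Ligand charges: 4×(-1) from NCS⁻ and 2×(-1) from F⁻ sum to -6; with overall charge -4, Mn is +2.
Mn is in group 7, so Mn²⁺ is d⁵ (7 − 2 = 5).
In the high-spin limit (t₂g³ eg²) the orbital term is 0.0Δₒ = 0 cm⁻¹, with no excess pairing.
Low-spin: t₂g⁵ eg⁰, orbital CFSE = -2.0Δₒ = -16200 cm⁻¹; plus 2 excess pairs × P = +57100 cm⁻¹; total 40900 cm⁻¹.
The difference is 40900 − (0) = 40900 cm⁻¹, so high-spin lies lower.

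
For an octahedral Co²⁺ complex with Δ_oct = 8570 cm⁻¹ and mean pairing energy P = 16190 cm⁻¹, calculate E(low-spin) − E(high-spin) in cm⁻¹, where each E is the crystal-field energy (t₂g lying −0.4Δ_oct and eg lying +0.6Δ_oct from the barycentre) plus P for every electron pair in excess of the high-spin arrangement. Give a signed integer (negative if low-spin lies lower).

7620

Co²⁺: group 9, so d-count = 9 − 2 = 7.
High-spin d⁷ fills as t₂g⁵ eg² with CFSE 5(−0.4) + 2(+0.6) = -0.8Δ_oct = -6856 cm⁻¹.
For low-spin the configuration is t₂g⁶ eg¹: orbital energy -1.8 × 8570 = -15426 cm⁻¹, and 1 additional pair relative to high-spin adds 16190 cm⁻¹, giving 764 cm⁻¹.
Thus E(LS) − E(HS) = 7620 cm⁻¹.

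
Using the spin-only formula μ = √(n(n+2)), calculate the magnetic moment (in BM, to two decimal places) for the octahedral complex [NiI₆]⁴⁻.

2.83 BM

Each I⁻ contributes -1; 6 × (-1) = -6. With overall charge -4, Ni is in the +2 oxidation state.
Group 10 minus oxidation state +2 gives a d⁸ configuration for Ni²⁺.
Configuration: t₂g⁶ eg² → 2 unpaired electrons.
μ(spin-only) = √[2(2+2)] = √8 ≈ 2.83 BM.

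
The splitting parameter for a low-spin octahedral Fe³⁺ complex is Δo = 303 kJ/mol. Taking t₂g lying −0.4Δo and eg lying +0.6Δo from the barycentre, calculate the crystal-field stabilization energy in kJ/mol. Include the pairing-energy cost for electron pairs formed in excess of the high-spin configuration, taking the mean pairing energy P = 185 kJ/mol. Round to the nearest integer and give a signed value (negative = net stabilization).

-236

Fe³⁺: group 8, so d-count = 8 − 3 = 5.
Electron filling gives t₂g⁵ eg⁰.
The orbital stabilization is -2.0Δo = -2.0 × 303 = -606 kJ/mol.
High-spin d⁵ would be t₂g³ eg² with 0 pairs; low-spin has 2, so 2 excess pairs cost +2P = +370 kJ/mol.
Combining: -606 + 370 = -236 kJ/mol.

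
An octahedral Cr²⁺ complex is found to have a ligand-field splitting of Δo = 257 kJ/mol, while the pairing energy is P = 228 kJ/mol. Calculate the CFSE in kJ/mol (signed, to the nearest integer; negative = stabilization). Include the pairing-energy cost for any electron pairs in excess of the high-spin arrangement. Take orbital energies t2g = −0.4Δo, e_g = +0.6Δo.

Group 6 minus oxidation state +2 gives a d⁴ configuration for Cr²⁺.
Δo > P, so pairing is preferred: the ground state is low-spin.
Filling d⁴ accordingly: t2g^4 e_g^0.
Orbital CFSE = -1.6Δo = -1.6 × 257 = -411 kJ/mol.
Excess pairs vs high-spin: 1 − 0 = 1; pairing cost = +228 kJ/mol.
Net CFSE = -411 + 228 = -183 kJ/mol.

-183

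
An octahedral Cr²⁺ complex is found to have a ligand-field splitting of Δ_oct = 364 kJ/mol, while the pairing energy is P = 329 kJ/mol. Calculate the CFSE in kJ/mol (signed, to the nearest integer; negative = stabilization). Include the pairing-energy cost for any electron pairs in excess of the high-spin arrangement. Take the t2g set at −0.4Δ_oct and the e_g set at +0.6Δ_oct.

-253

Cr is in group 6, so Cr²⁺ is d⁴ (6 − 2 = 4).
Here Δ_oct > P (364 > 329), so the low-spin state is favoured.
Configuration: t2g^4 e_g^0.
Orbital CFSE = -1.6Δ_oct = -1.6 × 364 = -582 kJ/mol.
Excess pairs vs high-spin: 1 − 0 = 1; pairing cost = +329 kJ/mol.
Net CFSE = -582 + 329 = -253 kJ/mol.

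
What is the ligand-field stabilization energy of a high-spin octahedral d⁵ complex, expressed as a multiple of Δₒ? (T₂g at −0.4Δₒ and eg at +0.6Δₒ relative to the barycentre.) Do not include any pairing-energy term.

0.0 Δₒ

Configuration: t₂g³ eg².
CFSE = 3(-0.4Δₒ) + 2(0.6Δₒ) = -1.2Δₒ + 1.2Δₒ = 0.0Δₒ.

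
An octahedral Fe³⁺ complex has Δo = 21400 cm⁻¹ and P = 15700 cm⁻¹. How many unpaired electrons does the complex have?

Fe sits in group 8; removing 3 electrons leaves Fe³⁺ with 8 − 3 = 5 d electrons.
Here Δo > P (21400 > 15700), so the low-spin state is favoured.
Configuration: t₂g⁵ eg⁰.
Unpaired electrons: 1.

1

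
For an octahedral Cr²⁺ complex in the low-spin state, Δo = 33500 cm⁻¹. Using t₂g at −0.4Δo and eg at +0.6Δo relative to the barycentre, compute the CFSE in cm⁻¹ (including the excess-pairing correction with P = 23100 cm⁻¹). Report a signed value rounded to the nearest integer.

Cr is in group 6, so Cr²⁺ is d⁴ (6 − 2 = 4).
The d⁴ electrons fill as t₂g⁴ eg⁰.
CFSE(orbital) = 4×(-0.4Δo) + 0×(0.6Δo) = -1.6Δo; with Δo = 33500 cm⁻¹ that is -53600 cm⁻¹.
High-spin d⁴ would be t₂g³ eg¹ with 0 pairs; low-spin has 1, so 1 excess pair costs +1P = +23100 cm⁻¹.
Net CFSE = -53600 + 23100 = -30500 cm⁻¹.

-30500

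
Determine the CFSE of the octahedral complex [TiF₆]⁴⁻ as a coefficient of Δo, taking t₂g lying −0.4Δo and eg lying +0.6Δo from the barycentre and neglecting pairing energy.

-0.8 Δo

Each F⁻ contributes -1; 6 × (-1) = -6. With overall charge -4, Ti is in the +2 oxidation state.
Ti is in group 4, so Ti²⁺ is d² (4 − 2 = 2).
For octahedral d² the high- and low-spin configurations coincide.
Configuration: t₂g² eg⁰.
CFSE = 2(-0.4Δo) + 0(0.6Δo) = -0.8Δo + 0.0Δo = -0.8Δo.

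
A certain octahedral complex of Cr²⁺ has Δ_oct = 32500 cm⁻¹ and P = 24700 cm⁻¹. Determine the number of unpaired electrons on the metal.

Cr sits in group 6; removing 2 electrons leaves Cr²⁺ with 6 − 2 = 4 d electrons.
With Δ_oct > P the complex is low-spin.
That gives t2g^4 e_g^0.
Unpaired electrons: 2.

2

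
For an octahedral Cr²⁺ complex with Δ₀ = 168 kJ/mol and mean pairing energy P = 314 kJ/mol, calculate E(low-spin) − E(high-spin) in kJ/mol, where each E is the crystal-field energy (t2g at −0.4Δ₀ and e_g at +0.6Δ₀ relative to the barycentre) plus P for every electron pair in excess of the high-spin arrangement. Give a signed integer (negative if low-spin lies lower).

Cr is in group 6, so Cr²⁺ is d⁴ (6 − 2 = 4).
High-spin d⁴ fills as t2g^3 e_g^1 with CFSE 3(−0.4) + 1(+0.6) = -0.6Δ₀ = -101 kJ/mol.
Low-spin: t2g^4 e_g^0, orbital CFSE = -1.6Δ₀ = -269 kJ/mol; plus 1 excess pair × P = +314 kJ/mol; total 45 kJ/mol.
E(LS) − E(HS) = 45 − (-101) = 146 kJ/mol.

146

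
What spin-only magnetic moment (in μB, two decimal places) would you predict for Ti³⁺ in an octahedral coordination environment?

Ti sits in group 4; removing 3 electrons leaves Ti³⁺ with 4 − 3 = 1 d electrons.
Configuration: t₂g¹ eg⁰ → 1 unpaired electron.
μ(spin-only) = √[1(1+2)] = √3 ≈ 1.73 μB.

1.73 μB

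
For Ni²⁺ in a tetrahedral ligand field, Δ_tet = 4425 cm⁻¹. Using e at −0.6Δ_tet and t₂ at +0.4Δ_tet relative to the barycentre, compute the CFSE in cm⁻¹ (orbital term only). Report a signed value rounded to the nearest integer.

Ni sits in group 10; removing 2 electrons leaves Ni²⁺ with 10 − 2 = 8 d electrons.
Tetrahedral fields are weak (Δₜ ≈ 4/9 Δₒ), so electrons fill high-spin.
Electron filling gives e⁴ t₂⁴.
CFSE(orbital) = 4×(-0.6Δ_tet) + 4×(0.4Δ_tet) = -0.8Δ_tet; with Δ_tet = 4425 cm⁻¹ that is -3540 cm⁻¹.

-3540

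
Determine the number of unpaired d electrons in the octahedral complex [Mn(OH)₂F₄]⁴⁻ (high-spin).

5

Ligand charges: 2×(-1) from OH⁻ and 4×(-1) from F⁻ sum to -6; with overall charge -4, Mn is +2.
Mn sits in group 7; removing 2 electrons leaves Mn²⁺ with 7 − 2 = 5 d electrons.
Configuration: t₂g³ eg², giving 5 unpaired electrons.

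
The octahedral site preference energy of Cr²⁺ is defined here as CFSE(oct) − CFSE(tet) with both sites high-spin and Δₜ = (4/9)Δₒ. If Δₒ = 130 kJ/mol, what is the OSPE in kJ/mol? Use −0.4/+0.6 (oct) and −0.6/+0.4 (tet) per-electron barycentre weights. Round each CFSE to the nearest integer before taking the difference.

Cr²⁺: group 6, so d-count = 6 − 2 = 4.
In an octahedral site d⁴ (HS) is t₂g³ eg¹, giving CFSE(oct) = -0.6Δₒ = -78 kJ/mol.
In a tetrahedral site the filling is e² t₂²: CFSE(tet) = -0.4Δₜ = -0.4 × (4/9)(130) = -23 kJ/mol.
Subtracting, OSPE = -78 − (-23) = -55 kJ/mol.

-55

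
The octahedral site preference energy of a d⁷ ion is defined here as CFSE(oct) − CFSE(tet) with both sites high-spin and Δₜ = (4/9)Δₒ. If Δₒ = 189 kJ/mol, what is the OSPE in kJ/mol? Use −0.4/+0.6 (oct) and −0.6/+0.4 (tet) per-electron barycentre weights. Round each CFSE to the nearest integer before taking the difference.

In an octahedral site d⁷ (HS) is t₂g⁵ eg², giving CFSE(oct) = -0.8Δₒ = -151 kJ/mol.
Tetrahedral e⁴ t₂³ gives -1.2Δₜ = -1.2 × (4/9) × 189 = -101 kJ/mol.
Subtracting, OSPE = -151 − (-101) = -50 kJ/mol.

-50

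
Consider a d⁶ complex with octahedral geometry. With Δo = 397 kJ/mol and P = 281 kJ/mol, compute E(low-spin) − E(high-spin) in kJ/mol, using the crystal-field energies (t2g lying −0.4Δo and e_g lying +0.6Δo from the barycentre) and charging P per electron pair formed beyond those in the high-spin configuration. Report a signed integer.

-232

High-spin: t2g^4 e_g^2, CFSE = -0.4Δo = -159 kJ/mol.
Low-spin: t2g^6 e_g^0, orbital CFSE = -2.4Δo = -953 kJ/mol; plus 2 excess pairs × P = +562 kJ/mol; total -391 kJ/mol.
Thus E(LS) − E(HS) = -232 kJ/mol.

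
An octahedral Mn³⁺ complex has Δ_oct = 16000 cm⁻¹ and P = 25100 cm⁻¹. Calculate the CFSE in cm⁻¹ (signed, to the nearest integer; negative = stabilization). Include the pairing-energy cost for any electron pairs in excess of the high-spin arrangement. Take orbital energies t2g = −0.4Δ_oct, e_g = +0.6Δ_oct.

-9600

Mn³⁺: group 7, so d-count = 7 − 3 = 4.
With Δ_oct < P the complex is high-spin.
That gives t2g^3 e_g^1.
Orbital CFSE = -0.6Δ_oct = -0.6 × 16000 = -9600 cm⁻¹.
High-spin has no excess pairs, so no pairing correction applies.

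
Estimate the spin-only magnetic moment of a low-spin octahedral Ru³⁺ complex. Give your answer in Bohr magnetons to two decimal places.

1.73 Bohr magnetons

Ru sits in group 8; removing 3 electrons leaves Ru³⁺ with 8 − 3 = 5 d electrons.
Configuration: t2g^5 e_g^0 → 1 unpaired electron.
μ(spin-only) = √[1(1+2)] = √3 ≈ 1.73 Bohr magnetons.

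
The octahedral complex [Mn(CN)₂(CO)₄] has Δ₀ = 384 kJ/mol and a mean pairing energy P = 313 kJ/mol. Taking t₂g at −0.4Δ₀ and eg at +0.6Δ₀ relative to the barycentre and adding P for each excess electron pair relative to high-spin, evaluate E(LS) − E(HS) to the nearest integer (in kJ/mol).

-142

Ligand charges: 2×(-1) from CN⁻ and 4×(+0) from CO sum to -2; with overall charge +0, Mn is +2.
Mn²⁺: group 7, so d-count = 7 − 2 = 5.
In the high-spin limit (t₂g³ eg²) the orbital term is 0.0Δ₀ = 0 kJ/mol, with no excess pairing.
For low-spin the configuration is t₂g⁵ eg⁰: orbital energy -2.0 × 384 = -768 kJ/mol, and 2 additional pairs relative to high-spin add 626 kJ/mol, giving -142 kJ/mol.
Thus E(LS) − E(HS) = -142 kJ/mol.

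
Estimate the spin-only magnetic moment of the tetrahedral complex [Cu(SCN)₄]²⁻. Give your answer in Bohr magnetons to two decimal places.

Each SCN⁻ contributes -1; 4 × (-1) = -4. With overall charge -2, Cu is in the +2 oxidation state.
Cu sits in group 11; removing 2 electrons leaves Cu²⁺ with 11 − 2 = 9 d electrons.
Tetrahedral splitting is small, so the complex is high-spin.
Configuration: e⁴ t₂⁵ → 1 unpaired electron.
μ(spin-only) = √[1(1+2)] = √3 ≈ 1.73 Bohr magnetons.

1.73 Bohr magnetons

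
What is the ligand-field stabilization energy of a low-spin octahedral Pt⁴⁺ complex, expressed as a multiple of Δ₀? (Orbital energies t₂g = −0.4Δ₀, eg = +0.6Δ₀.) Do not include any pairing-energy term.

-2.4 Δ₀

Pt sits in group 10; removing 4 electrons leaves Pt⁴⁺ with 10 − 4 = 6 d electrons.
Configuration: t₂g⁶ eg⁰.
CFSE = 6(-0.4Δ₀) + 0(0.6Δ₀) = -2.4Δ₀ + 0.0Δ₀ = -2.4Δ₀.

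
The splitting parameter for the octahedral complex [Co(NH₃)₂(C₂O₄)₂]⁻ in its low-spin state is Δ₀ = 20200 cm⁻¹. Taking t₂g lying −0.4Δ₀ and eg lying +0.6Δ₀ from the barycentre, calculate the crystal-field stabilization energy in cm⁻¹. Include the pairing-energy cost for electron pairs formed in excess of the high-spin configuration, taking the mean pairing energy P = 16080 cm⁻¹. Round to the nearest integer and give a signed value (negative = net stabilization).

-16320

Ligand charges: 2×(+0) from NH₃ and 2×(-2) from C₂O₄²⁻ sum to -4; with overall charge -1, Co is +3.
Co is in group 9, so Co³⁺ is d⁶ (9 − 3 = 6).
Electron filling gives t₂g⁶ eg⁰.
CFSE(orbital) = 6×(-0.4Δ₀) + 0×(0.6Δ₀) = -2.4Δ₀; with Δ₀ = 20200 cm⁻¹ that is -48480 cm⁻¹.
Relative to high-spin t₂g⁴ eg² (1 paired), the low-spin configuration has 2 additional pairs, contributing +2 × 16080 = +32160 cm⁻¹.
Overall CFSE = -48480 + 32160 = -16320 cm⁻¹.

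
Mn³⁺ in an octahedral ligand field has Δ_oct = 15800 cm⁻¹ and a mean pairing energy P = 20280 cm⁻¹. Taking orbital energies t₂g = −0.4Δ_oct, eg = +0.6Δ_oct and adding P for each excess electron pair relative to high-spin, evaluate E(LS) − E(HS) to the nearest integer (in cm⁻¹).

Mn³⁺: group 7, so d-count = 7 − 3 = 4.
High-spin: t₂g³ eg¹, CFSE = -0.6Δ_oct = -9480 cm⁻¹.
Low-spin t₂g⁴ eg⁰ gives -1.6Δ_oct = -25280 cm⁻¹, but forming 1 extra pair costs 1P = 20280 cm⁻¹, so E(LS) = -25280 + 20280 = -5000 cm⁻¹.
The difference is -5000 − (-9480) = 4480 cm⁻¹, so high-spin lies lower.

4480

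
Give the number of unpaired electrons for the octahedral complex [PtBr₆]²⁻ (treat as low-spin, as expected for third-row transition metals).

Each Br⁻ contributes -1; 6 × (-1) = -6. With overall charge -2, Pt is in the +4 oxidation state.
Pt⁴⁺: group 10, so d-count = 10 − 4 = 6.
Configuration: t₂g⁶ eg⁰, giving 0 unpaired electrons.

0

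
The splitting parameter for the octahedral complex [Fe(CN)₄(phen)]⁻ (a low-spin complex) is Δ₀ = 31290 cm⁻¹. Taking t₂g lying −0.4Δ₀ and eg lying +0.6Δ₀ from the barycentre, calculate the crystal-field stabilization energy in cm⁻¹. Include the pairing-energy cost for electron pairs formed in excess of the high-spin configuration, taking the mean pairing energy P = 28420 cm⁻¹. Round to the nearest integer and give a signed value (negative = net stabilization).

Ligand charges: 4×(-1) from CN⁻ and 1×(+0) from phen sum to -4; with overall charge -1, Fe is +3.
Fe sits in group 8; removing 3 electrons leaves Fe³⁺ with 8 − 3 = 5 d electrons.
Configuration: t₂g⁵ eg⁰.
The orbital stabilization is -2.0Δ₀ = -2.0 × 31290 = -62580 cm⁻¹.
High-spin d⁵ would be t₂g³ eg² with 0 pairs; low-spin has 2, so 2 excess pairs cost +2P = +56840 cm⁻¹.
Net CFSE = -62580 + 56840 = -5740 cm⁻¹.

-5740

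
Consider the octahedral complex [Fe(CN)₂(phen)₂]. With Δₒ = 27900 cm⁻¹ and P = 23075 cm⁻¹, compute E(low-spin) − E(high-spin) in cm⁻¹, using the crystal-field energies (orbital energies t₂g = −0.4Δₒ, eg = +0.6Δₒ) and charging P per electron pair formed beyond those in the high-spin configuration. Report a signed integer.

Ligand charges: 2×(-1) from CN⁻ and 2×(+0) from phen sum to -2; with overall charge +0, Fe is +2.
Fe sits in group 8; removing 2 electrons leaves Fe²⁺ with 8 − 2 = 6 d electrons.
High-spin d⁶ fills as t₂g⁴ eg² with CFSE 4(−0.4) + 2(+0.6) = -0.4Δₒ = -11160 cm⁻¹.
Low-spin: t₂g⁶ eg⁰, orbital CFSE = -2.4Δₒ = -66960 cm⁻¹; plus 2 excess pairs × P = +46150 cm⁻¹; total -20810 cm⁻¹.
Thus E(LS) − E(HS) = -9650 cm⁻¹.

-9650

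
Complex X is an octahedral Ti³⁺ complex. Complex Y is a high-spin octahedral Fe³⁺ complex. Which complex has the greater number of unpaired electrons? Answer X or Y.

X: Ti sits in group 4; removing 3 electrons leaves Ti³⁺ with 4 − 3 = 1 d electrons; t₂g¹ eg⁰ → 1 unpaired.
Y: Fe sits in group 8; removing 3 electrons leaves Fe³⁺ with 8 − 3 = 5 d electrons; t₂g³ eg² → 5 unpaired.
So Y has more unpaired electrons.

Y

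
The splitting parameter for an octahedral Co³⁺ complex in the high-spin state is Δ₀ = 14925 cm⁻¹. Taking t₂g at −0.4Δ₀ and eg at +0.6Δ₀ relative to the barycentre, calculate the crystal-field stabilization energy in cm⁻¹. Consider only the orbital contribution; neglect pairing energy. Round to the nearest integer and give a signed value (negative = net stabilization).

Co sits in group 9; removing 3 electrons leaves Co³⁺ with 9 − 3 = 6 d electrons.
The d⁶ electrons fill as t₂g⁴ eg².
CFSE(orbital) = 4×(-0.4Δ₀) + 2×(0.6Δ₀) = -0.4Δ₀; with Δ₀ = 14925 cm⁻¹ that is -5970 cm⁻¹.

-5970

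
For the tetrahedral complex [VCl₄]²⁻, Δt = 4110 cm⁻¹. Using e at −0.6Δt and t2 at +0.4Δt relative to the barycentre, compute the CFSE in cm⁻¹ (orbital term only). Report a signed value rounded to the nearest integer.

Each Cl⁻ contributes -1; 4 × (-1) = -4. With overall charge -2, V is in the +2 oxidation state.
V is in group 5, so V²⁺ is d³ (5 − 2 = 3).
Tetrahedral splitting is small, so the complex is high-spin.
Electron filling gives e^2 t2^1.
CFSE(orbital) = 2×(-0.6Δt) + 1×(0.4Δt) = -0.8Δt; with Δt = 4110 cm⁻¹ that is -3288 cm⁻¹.

-3288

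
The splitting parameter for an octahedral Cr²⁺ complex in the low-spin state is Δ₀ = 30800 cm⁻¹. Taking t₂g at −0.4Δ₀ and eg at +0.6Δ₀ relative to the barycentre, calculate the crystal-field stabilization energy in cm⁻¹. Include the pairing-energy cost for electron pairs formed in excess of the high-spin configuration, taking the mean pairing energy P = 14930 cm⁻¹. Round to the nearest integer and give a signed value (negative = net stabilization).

Cr is in group 6, so Cr²⁺ is d⁴ (6 − 2 = 4).
The d⁴ electrons fill as t₂g⁴ eg⁰.
Orbital CFSE = 4(-0.4) + 0(0.6) = -1.6Δ₀ = -1.6 × 30800 = -49280 cm⁻¹.
Pairing penalty: 1 pair vs 0 in the high-spin reference → 1 extra × P = 14930 cm⁻¹.
Net CFSE = -49280 + 14930 = -34350 cm⁻¹.

-34350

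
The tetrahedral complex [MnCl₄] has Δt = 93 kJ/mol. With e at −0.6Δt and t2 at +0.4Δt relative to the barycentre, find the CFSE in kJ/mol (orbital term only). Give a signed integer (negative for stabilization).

Each Cl⁻ contributes -1; 4 × (-1) = -4. With overall charge +0, Mn is in the +4 oxidation state.
Mn is in group 7, so Mn⁴⁺ is d³ (7 − 4 = 3).
With tetrahedral geometry the complex is necessarily high-spin.
Configuration: e^2 t2^1.
The orbital stabilization is -0.8Δt = -0.8 × 93 = -74 kJ/mol.

-74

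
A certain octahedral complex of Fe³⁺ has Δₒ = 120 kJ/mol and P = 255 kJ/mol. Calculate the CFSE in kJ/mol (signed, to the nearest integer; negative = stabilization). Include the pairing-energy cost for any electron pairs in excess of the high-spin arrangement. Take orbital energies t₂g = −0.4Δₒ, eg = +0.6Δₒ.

0

Group 8 minus oxidation state +3 gives a d⁵ configuration for Fe³⁺.
Since Δₒ = 120 kJ/mol < P = 255 kJ/mol, the complex adopts the high-spin configuration.
Configuration: t₂g³ eg².
Orbital CFSE = 0.0Δₒ = 0.0 × 120 = 0 kJ/mol.
High-spin has no excess pairs, so no pairing correction applies.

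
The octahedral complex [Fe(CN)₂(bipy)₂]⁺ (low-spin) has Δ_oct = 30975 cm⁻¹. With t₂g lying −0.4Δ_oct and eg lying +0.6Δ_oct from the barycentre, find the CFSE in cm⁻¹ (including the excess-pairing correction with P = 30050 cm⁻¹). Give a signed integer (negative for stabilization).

-1850

Ligand charges: 2×(-1) from CN⁻ and 2×(+0) from bipy sum to -2; with overall charge +1, Fe is +3.
Fe³⁺: group 8, so d-count = 8 − 3 = 5.
The d⁵ electrons fill as t₂g⁵ eg⁰.
Orbital CFSE = 5(-0.4) + 0(0.6) = -2.0Δ_oct = -2.0 × 30975 = -61950 cm⁻¹.
Pairing penalty: 2 pairs vs 0 in the high-spin reference → 2 extra × P = 60100 cm⁻¹.
Net CFSE = -61950 + 60100 = -1850 cm⁻¹.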